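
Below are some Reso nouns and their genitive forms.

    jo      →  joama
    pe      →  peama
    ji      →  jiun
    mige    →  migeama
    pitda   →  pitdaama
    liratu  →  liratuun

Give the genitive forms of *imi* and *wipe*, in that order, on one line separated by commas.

The suffix is conditioned by the last vowel: -un when the last vowel of the stem is a high vowel (*ji*, *liratu*); -ama when the last vowel of the stem is a non-high vowel (*jo*, *pe*, *mige*, *pitda*).
The last vowel of *imi* is /i/, which is a high vowel, so the suffix is -un, giving *imiun*.
*wipe*: last vowel = /e/, a non-high vowel → -ama → *wipeama*.

imiun, wipeama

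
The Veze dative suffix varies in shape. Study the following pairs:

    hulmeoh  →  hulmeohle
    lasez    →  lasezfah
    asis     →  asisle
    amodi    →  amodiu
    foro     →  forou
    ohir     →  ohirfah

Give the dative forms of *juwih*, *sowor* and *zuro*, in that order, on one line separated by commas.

The alternation tracks the final sound of the stem — -le when the stem ends in a voiceless consonant (*hulmeoh*, *asis*); -fah when the stem ends in a voiced consonant (*lasez*, *ohir*); -u when the stem ends in a vowel (*amodi*, *foro*).
*juwih*: final sound = /h/, a voiceless consonant → -le → *juwihle*.
*sowor* — final sound /r/ (a voiced consonant) → -fah → *soworfah*.
The final sound of *zuro* is /o/, which is a vowel, so the suffix is -u, giving *zurou*.

juwihle, soworfah, zurou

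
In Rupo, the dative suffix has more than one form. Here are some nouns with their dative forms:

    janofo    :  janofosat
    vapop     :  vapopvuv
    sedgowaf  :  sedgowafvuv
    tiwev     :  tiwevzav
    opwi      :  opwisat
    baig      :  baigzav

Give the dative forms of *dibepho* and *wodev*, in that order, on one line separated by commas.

dibephosat, wodevzav

The alternation tracks the final sound of the stem — -vuv when the stem ends in a voiceless consonant (*vapop*, *sedgowaf*); -zav when the stem ends in a voiced consonant (*tiwev*, *baig*); -sat when the stem ends in a vowel (*janofo*, *opwi*).
Since the final sound of *dibepho* is /o/ (a vowel), it takes -sat, giving *dibephosat*.
Since the final sound of *wodev* is /v/ (a voiced consonant), it takes -zav, giving *wodevzav*.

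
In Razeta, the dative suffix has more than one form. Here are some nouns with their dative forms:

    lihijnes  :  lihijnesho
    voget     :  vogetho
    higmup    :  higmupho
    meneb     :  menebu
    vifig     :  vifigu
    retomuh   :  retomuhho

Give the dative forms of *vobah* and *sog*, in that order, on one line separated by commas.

Looking at the final consonant of each stem: -ho when the stem ends in a voiceless consonant (*lihijnes*, *voget*, *higmup*, *retomuh*); -u when the stem ends in a voiced consonant (*meneb*, *vifig*).
Since the final consonant of *vobah* is /h/ (voiceless), it takes -ho, giving *vobahho*.
Since the final consonant of *sog* is /g/ (voiced), it takes -u, giving *sogu*.

vobahho, sogu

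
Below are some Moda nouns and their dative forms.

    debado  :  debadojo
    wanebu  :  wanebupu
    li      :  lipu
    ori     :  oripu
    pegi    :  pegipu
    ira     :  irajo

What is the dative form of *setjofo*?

setjofojo

Looking at the last vowel of each stem: -pu when the last vowel of the stem is a high vowel (*wanebu*, *li*, *ori*, *pegi*); -jo when the last vowel of the stem is a non-high vowel (*debado*, *ira*).
*setjofo* — last vowel /o/ (a non-high vowel) → -jo → *setjofojo*.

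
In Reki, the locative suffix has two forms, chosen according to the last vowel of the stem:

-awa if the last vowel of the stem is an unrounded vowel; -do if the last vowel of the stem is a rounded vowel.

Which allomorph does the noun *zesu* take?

The last vowel of *zesu* is /u/, which is a rounded vowel, so the suffix is -do.

-do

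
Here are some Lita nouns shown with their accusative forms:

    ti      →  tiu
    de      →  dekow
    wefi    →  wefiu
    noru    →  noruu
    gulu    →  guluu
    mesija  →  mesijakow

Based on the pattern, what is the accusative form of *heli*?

The pattern is height harmony: -u when the last vowel of the stem is a high vowel (*ti*, *wefi*, *noru*, *gulu*); -kow when the last vowel of the stem is a non-high vowel (*de*, *mesija*).
*heli* — last vowel /i/ (a high vowel) → -u → *heliu*.

heliu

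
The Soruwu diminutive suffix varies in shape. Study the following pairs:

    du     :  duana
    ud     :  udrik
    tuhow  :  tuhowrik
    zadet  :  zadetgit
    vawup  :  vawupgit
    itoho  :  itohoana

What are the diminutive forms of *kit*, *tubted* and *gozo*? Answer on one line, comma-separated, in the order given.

kitgit, tubtedrik, gozoana

Looking at the final sound of each stem: -git when the stem ends in a voiceless consonant (*zadet*, *vawup*); -rik when the stem ends in a voiced consonant (*ud*, *tuhow*); -ana when the stem ends in a vowel (*du*, *itoho*).
*kit* — final sound /t/ (a voiceless consonant) → -git → *kitgit*.
*tubted* — final sound /d/ (a voiced consonant) → -rik → *tubtedrik*.
*gozo* — final sound /o/ (a vowel) → -ana → *gozoana*.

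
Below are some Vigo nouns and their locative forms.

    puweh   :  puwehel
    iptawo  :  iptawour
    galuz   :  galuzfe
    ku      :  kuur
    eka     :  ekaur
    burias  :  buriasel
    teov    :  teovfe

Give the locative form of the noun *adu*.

The alternation tracks the final sound of the stem — -el when the stem ends in a voiceless consonant (*puweh*, *burias*); -fe when the stem ends in a voiced consonant (*galuz*, *teov*); -ur when the stem ends in a vowel (*iptawo*, *ku*, *eka*).
Since the final sound of *adu* is /u/ (a vowel), it takes -ur, giving *aduur*.

aduur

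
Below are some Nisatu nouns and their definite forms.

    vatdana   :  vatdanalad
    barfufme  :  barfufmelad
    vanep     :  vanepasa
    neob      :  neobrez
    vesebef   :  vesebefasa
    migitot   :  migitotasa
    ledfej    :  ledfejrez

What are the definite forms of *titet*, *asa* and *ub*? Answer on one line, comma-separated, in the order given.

Looking at the final sound of each stem: -asa when the stem ends in a voiceless consonant (*vanep*, *vesebef*, *migitot*); -rez when the stem ends in a voiced consonant (*neob*, *ledfej*); -lad when the stem ends in a vowel (*vatdana*, *barfufme*).
*titet* — final sound /t/ (a voiceless consonant) → -asa → *titetasa*.
*asa* — final sound /a/ (a vowel) → -lad → *asalad*.
*ub* — final sound /b/ (a voiced consonant) → -rez → *ubrez*.

titetasa, asalad, ubrez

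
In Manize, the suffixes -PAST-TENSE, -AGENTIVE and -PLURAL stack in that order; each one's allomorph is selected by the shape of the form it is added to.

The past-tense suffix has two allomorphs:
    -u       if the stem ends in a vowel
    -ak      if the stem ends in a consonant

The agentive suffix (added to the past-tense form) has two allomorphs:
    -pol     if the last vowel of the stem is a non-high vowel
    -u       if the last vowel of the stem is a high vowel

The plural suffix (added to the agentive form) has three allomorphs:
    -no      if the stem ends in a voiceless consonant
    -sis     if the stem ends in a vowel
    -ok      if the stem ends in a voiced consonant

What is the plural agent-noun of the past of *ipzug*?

ipzugakpolok

*ipzug*: final sound = /g/, a consonant → -ak → *ipzugak*.
The last vowel of the past-tense form *ipzugak* is /a/, which is a non-high vowel, so the agentive suffix is -pol, giving *ipzugakpol*.
The agentive form *ipzugakpol*: final sound = /l/, a voiced consonant → -ok → *ipzugakpolok*.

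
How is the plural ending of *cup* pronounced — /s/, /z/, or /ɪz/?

/s/

The stem *cup* ends in a voiceless non-sibilant consonant.
The plural suffix surfaces as /ɪz/ after sibilants, /s/ after other voiceless consonants, and /z/ after other voiced sounds.
So the plural -s on *cup* is pronounced /s/.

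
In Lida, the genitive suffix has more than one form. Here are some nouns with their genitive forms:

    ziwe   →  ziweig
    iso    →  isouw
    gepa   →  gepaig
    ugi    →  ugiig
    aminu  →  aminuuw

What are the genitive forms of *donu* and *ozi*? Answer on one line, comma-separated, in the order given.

The alternation tracks the last vowel of the stem — -uw when the last vowel of the stem is a rounded vowel (*iso*, *aminu*); -ig when the last vowel of the stem is an unrounded vowel (*ziwe*, *gepa*, *ugi*).
*donu*: last vowel = /u/, a rounded vowel → -uw → *donuuw*.
The last vowel of *ozi* is /i/, which is an unrounded vowel, so the suffix is -ig, giving *oziig*.

donuuw, oziig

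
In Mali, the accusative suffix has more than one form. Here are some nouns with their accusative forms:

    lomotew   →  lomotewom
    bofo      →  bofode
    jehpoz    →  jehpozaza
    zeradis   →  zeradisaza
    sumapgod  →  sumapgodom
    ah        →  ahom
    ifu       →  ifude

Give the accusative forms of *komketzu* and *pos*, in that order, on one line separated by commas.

The alternation tracks the final sound of the stem — -aza when the stem ends in a sibilant (*jehpoz*, *zeradis*); -om when the stem ends in a non-sibilant consonant (*lomotew*, *sumapgod*, *ah*); -de when the stem ends in a vowel (*bofo*, *ifu*).
*komketzu* — final sound /u/ (a vowel) → -de → *komketzude*.
*pos* — final sound /s/ (a sibilant) → -aza → *posaza*.

komketzude, posaza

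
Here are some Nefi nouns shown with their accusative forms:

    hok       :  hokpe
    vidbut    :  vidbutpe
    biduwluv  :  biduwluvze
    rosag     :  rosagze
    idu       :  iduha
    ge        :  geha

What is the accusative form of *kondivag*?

kondivagze

The suffix is conditioned by the final sound: -pe when the stem ends in a voiceless consonant (*hok*, *vidbut*); -ze when the stem ends in a voiced consonant (*biduwluv*, *rosag*); -ha when the stem ends in a vowel (*idu*, *ge*).
*kondivag* — final sound /g/ (a voiced consonant) → -ze → *kondivagze*.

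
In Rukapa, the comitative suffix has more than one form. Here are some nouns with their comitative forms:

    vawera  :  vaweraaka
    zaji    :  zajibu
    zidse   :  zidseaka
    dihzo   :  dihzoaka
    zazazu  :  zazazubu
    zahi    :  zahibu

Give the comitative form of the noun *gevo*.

Looking at the last vowel of each stem: -bu when the last vowel of the stem is a high vowel (*zaji*, *zazazu*, *zahi*); -aka when the last vowel of the stem is a non-high vowel (*vawera*, *zidse*, *dihzo*).
Since the last vowel of *gevo* is /o/ (a non-high vowel), it takes -aka, giving *gevoaka*.

gevoaka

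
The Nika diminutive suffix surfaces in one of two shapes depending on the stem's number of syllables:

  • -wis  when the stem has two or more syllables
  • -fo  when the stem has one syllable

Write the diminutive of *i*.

*i* has one syllable, so the suffix is -fo, giving *ifo*.

ifo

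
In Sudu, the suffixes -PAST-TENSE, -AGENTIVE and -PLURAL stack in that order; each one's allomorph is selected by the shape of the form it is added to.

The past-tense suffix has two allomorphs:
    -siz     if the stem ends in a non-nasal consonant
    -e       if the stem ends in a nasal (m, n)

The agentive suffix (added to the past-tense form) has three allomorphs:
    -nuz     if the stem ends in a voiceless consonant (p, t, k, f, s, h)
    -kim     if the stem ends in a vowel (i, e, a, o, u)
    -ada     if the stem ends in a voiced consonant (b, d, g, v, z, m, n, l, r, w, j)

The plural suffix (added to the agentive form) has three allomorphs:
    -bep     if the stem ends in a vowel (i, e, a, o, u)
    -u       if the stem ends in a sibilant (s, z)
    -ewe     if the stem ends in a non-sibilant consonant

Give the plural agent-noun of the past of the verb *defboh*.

The final consonant of *defboh* is /h/, which is non-nasal, so the past-tense suffix is -siz, giving *defbohsiz*.
The past-tense form *defbohsiz*: final sound = /z/, a voiced consonant → -ada → *defbohsizada*.
The final sound of the agentive form *defbohsizada* is /a/, which is a vowel, so the plural suffix is -bep, giving *defbohsizadabep*.

defbohsizadabep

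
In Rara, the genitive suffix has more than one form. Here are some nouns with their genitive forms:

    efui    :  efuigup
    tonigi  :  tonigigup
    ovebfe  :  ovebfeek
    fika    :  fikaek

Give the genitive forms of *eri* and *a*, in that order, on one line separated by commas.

Looking at the last vowel of each stem: -gup when the last vowel of the stem is a high vowel (*efui*, *tonigi*); -ek when the last vowel of the stem is a non-high vowel (*ovebfe*, *fika*).
Since the last vowel of *eri* is /i/ (a high vowel), it takes -gup, giving *erigup*.
The last vowel of *a* is /a/, which is a non-high vowel, so the suffix is -ek, giving *aek*.

erigup, aek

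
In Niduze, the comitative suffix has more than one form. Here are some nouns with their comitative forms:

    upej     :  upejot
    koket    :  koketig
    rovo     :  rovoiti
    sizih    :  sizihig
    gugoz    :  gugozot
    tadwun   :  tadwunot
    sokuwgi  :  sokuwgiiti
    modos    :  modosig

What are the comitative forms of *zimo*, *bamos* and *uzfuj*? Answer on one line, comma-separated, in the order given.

zimoiti, bamosig, uzfujot

The suffix is conditioned by the final sound: -ig when the stem ends in a voiceless consonant (*koket*, *sizih*, *modos*); -ot when the stem ends in a voiced consonant (*upej*, *gugoz*, *tadwun*); -iti when the stem ends in a vowel (*rovo*, *sokuwgi*).
The final sound of *zimo* is /o/, which is a vowel, so the suffix is -iti, giving *zimoiti*.
The final sound of *bamos* is /s/, which is a voiceless consonant, so the suffix is -ig, giving *bamosig*.
Since the final sound of *uzfuj* is /j/ (a voiced consonant), it takes -ot, giving *uzfujot*.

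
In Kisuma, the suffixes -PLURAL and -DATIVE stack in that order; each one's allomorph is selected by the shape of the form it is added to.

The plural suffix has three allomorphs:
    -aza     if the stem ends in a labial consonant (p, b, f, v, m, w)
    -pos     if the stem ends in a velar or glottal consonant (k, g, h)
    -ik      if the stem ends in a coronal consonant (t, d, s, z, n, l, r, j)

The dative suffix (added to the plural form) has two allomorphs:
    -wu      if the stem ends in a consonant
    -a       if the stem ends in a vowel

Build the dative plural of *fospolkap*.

fospolkapazaa

*fospolkap* — final consonant /p/ (labial) → -aza → *fospolkapaza*.
The plural form *fospolkapaza*: final sound = /a/, a vowel → -a → *fospolkapazaa*.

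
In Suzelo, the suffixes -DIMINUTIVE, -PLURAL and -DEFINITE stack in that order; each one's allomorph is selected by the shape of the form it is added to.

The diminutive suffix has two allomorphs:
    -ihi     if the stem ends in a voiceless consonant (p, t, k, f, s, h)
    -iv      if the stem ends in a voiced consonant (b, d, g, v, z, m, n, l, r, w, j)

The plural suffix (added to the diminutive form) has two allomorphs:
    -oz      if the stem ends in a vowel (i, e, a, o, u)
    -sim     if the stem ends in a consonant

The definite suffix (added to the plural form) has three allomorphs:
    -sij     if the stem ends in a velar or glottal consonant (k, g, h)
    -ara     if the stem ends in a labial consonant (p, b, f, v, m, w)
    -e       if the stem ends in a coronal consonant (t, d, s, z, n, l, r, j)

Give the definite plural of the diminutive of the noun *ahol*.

aholivsimara

Since the final consonant of *ahol* is /l/ (voiced), it takes -iv, giving *aholiv*.
The diminutive form *aholiv* — final sound /v/ (a consonant) → -sim → *aholivsim*.
The final consonant of the plural form *aholivsim* is /m/, which is labial, so the definite suffix is -ara, giving *aholivsimara*.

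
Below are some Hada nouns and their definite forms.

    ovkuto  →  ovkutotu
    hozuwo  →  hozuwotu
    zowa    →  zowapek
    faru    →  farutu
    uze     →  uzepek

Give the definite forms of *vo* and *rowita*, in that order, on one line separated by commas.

votu, rowitapek

The pattern is rounding harmony: -tu when the last vowel of the stem is a rounded vowel (*ovkuto*, *hozuwo*, *faru*); -pek when the last vowel of the stem is an unrounded vowel (*zowa*, *uze*).
The last vowel of *vo* is /o/, which is a rounded vowel, so the suffix is -tu, giving *votu*.
*rowita* — last vowel /a/ (an unrounded vowel) → -pek → *rowitapek*.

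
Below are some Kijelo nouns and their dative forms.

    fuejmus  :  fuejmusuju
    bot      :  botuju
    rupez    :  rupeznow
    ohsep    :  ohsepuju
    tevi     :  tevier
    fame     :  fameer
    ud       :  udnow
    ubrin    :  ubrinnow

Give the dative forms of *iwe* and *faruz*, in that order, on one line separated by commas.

The suffix is conditioned by the final sound: -uju when the stem ends in a voiceless consonant (*fuejmus*, *bot*, *ohsep*); -now when the stem ends in a voiced consonant (*rupez*, *ud*, *ubrin*); -er when the stem ends in a vowel (*tevi*, *fame*).
The final sound of *iwe* is /e/, which is a vowel, so the suffix is -er, giving *iweer*.
*faruz* — final sound /z/ (a voiced consonant) → -now → *faruznow*.

iweer, faruznow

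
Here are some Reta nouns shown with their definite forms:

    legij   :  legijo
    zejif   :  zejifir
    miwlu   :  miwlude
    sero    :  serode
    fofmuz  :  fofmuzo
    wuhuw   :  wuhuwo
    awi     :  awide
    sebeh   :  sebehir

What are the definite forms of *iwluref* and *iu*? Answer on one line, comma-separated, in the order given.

The alternation tracks the final sound of the stem — -ir when the stem ends in a voiceless consonant (*zejif*, *sebeh*); -o when the stem ends in a voiced consonant (*legij*, *fofmuz*, *wuhuw*); -de when the stem ends in a vowel (*miwlu*, *sero*, *awi*).
The final sound of *iwluref* is /f/, which is a voiceless consonant, so the suffix is -ir, giving *iwlurefir*.
*iu* — final sound /u/ (a vowel) → -de → *iude*.

iwlurefir, iude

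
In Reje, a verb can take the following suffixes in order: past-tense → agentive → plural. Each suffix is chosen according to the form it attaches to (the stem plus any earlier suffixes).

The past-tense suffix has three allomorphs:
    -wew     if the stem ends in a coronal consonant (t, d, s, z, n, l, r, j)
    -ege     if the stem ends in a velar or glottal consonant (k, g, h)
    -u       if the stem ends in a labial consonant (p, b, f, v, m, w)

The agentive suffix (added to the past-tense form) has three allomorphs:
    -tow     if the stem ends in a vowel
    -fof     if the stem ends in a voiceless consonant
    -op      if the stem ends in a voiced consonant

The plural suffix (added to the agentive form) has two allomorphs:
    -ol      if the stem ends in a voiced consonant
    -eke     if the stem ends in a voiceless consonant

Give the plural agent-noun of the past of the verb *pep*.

peputowol

*pep* — final consonant /p/ (labial) → -u → *pepu*.
The past-tense form *pepu*: final sound = /u/, a vowel → -tow → *peputow*.
Since the final consonant of the agentive form *peputow* is /w/ (voiced), it takes -ol, giving *peputowol*.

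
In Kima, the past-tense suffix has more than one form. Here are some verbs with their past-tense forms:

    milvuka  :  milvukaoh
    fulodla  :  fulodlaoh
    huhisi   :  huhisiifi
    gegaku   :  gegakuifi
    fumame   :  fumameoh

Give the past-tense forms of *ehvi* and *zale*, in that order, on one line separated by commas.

The alternation tracks the last vowel of the stem — -ifi when the last vowel of the stem is a high vowel (*huhisi*, *gegaku*); -oh when the last vowel of the stem is a non-high vowel (*milvuka*, *fulodla*, *fumame*).
*ehvi* — last vowel /i/ (a high vowel) → -ifi → *ehviifi*.
Since the last vowel of *zale* is /e/ (a non-high vowel), it takes -oh, giving *zaleoh*.

ehviifi, zaleoh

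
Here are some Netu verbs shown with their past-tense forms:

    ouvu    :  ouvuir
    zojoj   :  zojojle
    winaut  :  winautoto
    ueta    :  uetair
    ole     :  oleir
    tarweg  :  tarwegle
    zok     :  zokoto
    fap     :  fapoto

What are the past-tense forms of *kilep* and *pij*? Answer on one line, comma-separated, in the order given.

The suffix is conditioned by the final sound: -oto when the stem ends in a voiceless consonant (*winaut*, *zok*, *fap*); -le when the stem ends in a voiced consonant (*zojoj*, *tarweg*); -ir when the stem ends in a vowel (*ouvu*, *ueta*, *ole*).
Since the final sound of *kilep* is /p/ (a voiceless consonant), it takes -oto, giving *kilepoto*.
*pij*: final sound = /j/, a voiced consonant → -le → *pijle*.

kilepoto, pijle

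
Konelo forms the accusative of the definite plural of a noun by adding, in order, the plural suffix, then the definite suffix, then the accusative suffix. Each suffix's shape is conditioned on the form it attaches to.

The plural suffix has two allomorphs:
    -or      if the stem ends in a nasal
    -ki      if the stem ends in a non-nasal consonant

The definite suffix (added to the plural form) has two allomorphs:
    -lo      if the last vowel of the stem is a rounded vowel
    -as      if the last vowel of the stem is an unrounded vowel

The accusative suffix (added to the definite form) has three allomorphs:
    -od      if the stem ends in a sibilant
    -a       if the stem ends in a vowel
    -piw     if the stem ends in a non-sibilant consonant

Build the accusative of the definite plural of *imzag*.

imzagkiasod

*imzag* — final consonant /g/ (non-nasal) → -ki → *imzagki*.
The last vowel of the plural form *imzagki* is /i/, which is an unrounded vowel, so the definite suffix is -as, giving *imzagkias*.
The final sound of the definite form *imzagkias* is /s/, which is a sibilant, so the accusative suffix is -od, giving *imzagkiasod*.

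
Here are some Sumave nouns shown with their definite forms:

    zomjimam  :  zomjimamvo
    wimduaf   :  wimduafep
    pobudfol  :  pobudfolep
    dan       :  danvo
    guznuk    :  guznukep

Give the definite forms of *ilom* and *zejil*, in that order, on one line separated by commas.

The pattern is nasality of the final consonant: -vo when the stem ends in a nasal (*zomjimam*, *dan*); -ep when the stem ends in a non-nasal consonant (*wimduaf*, *pobudfol*, *guznuk*).
*ilom* — final consonant /m/ (a nasal) → -vo → *ilomvo*.
*zejil*: final consonant = /l/, non-nasal → -ep → *zejilep*.

ilomvo, zejilep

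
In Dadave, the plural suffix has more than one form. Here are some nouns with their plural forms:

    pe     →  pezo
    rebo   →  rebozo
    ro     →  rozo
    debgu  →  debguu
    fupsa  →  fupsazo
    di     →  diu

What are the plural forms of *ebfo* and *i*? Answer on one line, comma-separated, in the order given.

ebfozo, iu

Looking at the last vowel of each stem: -u when the last vowel of the stem is a high vowel (*debgu*, *di*); -zo when the last vowel of the stem is a non-high vowel (*pe*, *rebo*, *ro*, *fupsa*).
*ebfo* — last vowel /o/ (a non-high vowel) → -zo → *ebfozo*.
*i* — last vowel /i/ (a high vowel) → -u → *iu*.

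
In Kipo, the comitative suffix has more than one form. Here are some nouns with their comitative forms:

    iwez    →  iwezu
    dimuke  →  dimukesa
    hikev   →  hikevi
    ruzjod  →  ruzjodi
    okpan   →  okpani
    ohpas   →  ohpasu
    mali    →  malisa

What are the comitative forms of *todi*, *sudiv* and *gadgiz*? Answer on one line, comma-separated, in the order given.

The alternation tracks the final sound of the stem — -u when the stem ends in a sibilant (*iwez*, *ohpas*); -i when the stem ends in a non-sibilant consonant (*hikev*, *ruzjod*, *okpan*); -sa when the stem ends in a vowel (*dimuke*, *mali*).
Since the final sound of *todi* is /i/ (a vowel), it takes -sa, giving *todisa*.
Since the final sound of *sudiv* is /v/ (a non-sibilant consonant), it takes -i, giving *sudivi*.
*gadgiz* — final sound /z/ (a sibilant) → -u → *gadgizu*.

todisa, sudivi, gadgizu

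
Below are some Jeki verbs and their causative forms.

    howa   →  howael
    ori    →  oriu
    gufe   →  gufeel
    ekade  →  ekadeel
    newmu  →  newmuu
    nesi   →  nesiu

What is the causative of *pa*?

The suffix is conditioned by the last vowel: -u when the last vowel of the stem is a high vowel (*ori*, *newmu*, *nesi*); -el when the last vowel of the stem is a non-high vowel (*howa*, *gufe*, *ekade*).
*pa* — last vowel /a/ (a non-high vowel) → -el → *pael*.

pael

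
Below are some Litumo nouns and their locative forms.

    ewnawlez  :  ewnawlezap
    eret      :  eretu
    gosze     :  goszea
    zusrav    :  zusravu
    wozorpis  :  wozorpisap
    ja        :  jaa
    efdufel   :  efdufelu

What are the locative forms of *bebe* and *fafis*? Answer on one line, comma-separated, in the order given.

bebea, fafisap

The pattern is sibilance of the final sound: -ap when the stem ends in a sibilant (*ewnawlez*, *wozorpis*); -u when the stem ends in a non-sibilant consonant (*eret*, *zusrav*, *efdufel*); -a when the stem ends in a vowel (*gosze*, *ja*).
Since the final sound of *bebe* is /e/ (a vowel), it takes -a, giving *bebea*.
Since the final sound of *fafis* is /s/ (a sibilant), it takes -ap, giving *fafisap*.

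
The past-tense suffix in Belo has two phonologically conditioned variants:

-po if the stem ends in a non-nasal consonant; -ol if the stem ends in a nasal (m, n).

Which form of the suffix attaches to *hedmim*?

The final consonant of *hedmim* is /m/, which is a nasal, so the suffix is -ol.

-ol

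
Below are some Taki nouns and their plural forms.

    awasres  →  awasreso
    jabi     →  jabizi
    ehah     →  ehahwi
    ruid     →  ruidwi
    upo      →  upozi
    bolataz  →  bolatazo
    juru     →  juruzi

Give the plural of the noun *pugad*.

pugadwi

The alternation tracks the final sound of the stem — -o when the stem ends in a sibilant (*awasres*, *bolataz*); -wi when the stem ends in a non-sibilant consonant (*ehah*, *ruid*); -zi when the stem ends in a vowel (*jabi*, *upo*, *juru*).
Since the final sound of *pugad* is /d/ (a non-sibilant consonant), it takes -wi, giving *pugadwi*.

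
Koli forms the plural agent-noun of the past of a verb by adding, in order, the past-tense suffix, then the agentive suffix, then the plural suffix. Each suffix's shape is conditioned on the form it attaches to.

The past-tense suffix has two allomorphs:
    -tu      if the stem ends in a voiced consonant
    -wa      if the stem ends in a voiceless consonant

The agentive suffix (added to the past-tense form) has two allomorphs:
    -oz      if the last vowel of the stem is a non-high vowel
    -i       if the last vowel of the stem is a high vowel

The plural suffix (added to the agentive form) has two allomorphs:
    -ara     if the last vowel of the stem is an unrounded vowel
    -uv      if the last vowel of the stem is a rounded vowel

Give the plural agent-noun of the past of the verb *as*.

Since the final consonant of *as* is /s/ (voiceless), it takes -wa, giving *aswa*.
Since the last vowel of the past-tense form *aswa* is /a/ (a non-high vowel), it takes -oz, giving *aswaoz*.
Since the last vowel of the agentive form *aswaoz* is /o/ (a rounded vowel), it takes -uv, giving *aswaozuv*.

aswaozuv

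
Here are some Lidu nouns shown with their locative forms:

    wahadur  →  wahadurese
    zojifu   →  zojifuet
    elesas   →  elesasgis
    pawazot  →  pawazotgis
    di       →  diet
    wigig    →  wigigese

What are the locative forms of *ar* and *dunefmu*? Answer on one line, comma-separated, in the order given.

arese, dunefmuet

Looking at the final sound of each stem: -gis when the stem ends in a voiceless consonant (*elesas*, *pawazot*); -ese when the stem ends in a voiced consonant (*wahadur*, *wigig*); -et when the stem ends in a vowel (*zojifu*, *di*).
The final sound of *ar* is /r/, which is a voiced consonant, so the suffix is -ese, giving *arese*.
*dunefmu*: final sound = /u/, a vowel → -et → *dunefmuet*.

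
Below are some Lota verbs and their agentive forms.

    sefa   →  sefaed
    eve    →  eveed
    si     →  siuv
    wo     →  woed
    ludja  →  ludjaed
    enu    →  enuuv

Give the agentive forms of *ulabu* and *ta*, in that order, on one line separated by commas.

The suffix is conditioned by the last vowel: -uv when the last vowel of the stem is a high vowel (*si*, *enu*); -ed when the last vowel of the stem is a non-high vowel (*sefa*, *eve*, *wo*, *ludja*).
*ulabu*: last vowel = /u/, a high vowel → -uv → *ulabuuv*.
*ta*: last vowel = /a/, a non-high vowel → -ed → *taed*.

ulabuuv, taed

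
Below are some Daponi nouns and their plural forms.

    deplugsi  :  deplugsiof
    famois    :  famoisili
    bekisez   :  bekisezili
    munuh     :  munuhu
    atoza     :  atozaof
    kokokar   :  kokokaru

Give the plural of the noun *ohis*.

ohisili

Looking at the final sound of each stem: -ili when the stem ends in a sibilant (*famois*, *bekisez*); -u when the stem ends in a non-sibilant consonant (*munuh*, *kokokar*); -of when the stem ends in a vowel (*deplugsi*, *atoza*).
*ohis*: final sound = /s/, a sibilant → -ili → *ohisili*.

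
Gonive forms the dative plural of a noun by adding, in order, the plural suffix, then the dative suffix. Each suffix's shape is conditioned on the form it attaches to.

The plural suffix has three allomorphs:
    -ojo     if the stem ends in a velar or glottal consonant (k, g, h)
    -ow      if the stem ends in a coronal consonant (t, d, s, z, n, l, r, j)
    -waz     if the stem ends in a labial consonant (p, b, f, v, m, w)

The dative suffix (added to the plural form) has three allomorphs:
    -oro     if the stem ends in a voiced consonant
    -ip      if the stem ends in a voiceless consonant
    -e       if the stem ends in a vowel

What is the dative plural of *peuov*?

Since the final consonant of *peuov* is /v/ (labial), it takes -waz, giving *peuovwaz*.
The plural form *peuovwaz*: final sound = /z/, a voiced consonant → -oro → *peuovwazoro*.

peuovwazoro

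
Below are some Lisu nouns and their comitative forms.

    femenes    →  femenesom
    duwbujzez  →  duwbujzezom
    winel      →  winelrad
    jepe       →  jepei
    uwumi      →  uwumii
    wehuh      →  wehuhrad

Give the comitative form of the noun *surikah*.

surikahrad

The pattern is sibilance of the final sound: -om when the stem ends in a sibilant (*femenes*, *duwbujzez*); -rad when the stem ends in a non-sibilant consonant (*winel*, *wehuh*); -i when the stem ends in a vowel (*jepe*, *uwumi*).
Since the final sound of *surikah* is /h/ (a non-sibilant consonant), it takes -rad, giving *surikahrad*.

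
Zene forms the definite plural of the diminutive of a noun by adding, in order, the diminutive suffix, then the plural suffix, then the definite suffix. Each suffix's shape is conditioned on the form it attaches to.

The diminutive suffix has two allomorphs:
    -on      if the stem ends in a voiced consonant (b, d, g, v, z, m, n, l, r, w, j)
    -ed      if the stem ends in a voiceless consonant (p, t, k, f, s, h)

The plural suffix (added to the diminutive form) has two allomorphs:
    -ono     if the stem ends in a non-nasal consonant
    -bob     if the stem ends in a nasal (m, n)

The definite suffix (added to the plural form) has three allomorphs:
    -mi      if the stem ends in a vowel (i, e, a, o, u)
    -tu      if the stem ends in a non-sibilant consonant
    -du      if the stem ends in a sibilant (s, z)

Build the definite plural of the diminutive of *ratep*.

ratepedonomi

*ratep*: final consonant = /p/, voiceless → -ed → *rateped*.
The final consonant of the diminutive form *rateped* is /d/, which is non-nasal, so the plural suffix is -ono, giving *ratepedono*.
Since the final sound of the plural form *ratepedono* is /o/ (a vowel), it takes -mi, giving *ratepedonomi*.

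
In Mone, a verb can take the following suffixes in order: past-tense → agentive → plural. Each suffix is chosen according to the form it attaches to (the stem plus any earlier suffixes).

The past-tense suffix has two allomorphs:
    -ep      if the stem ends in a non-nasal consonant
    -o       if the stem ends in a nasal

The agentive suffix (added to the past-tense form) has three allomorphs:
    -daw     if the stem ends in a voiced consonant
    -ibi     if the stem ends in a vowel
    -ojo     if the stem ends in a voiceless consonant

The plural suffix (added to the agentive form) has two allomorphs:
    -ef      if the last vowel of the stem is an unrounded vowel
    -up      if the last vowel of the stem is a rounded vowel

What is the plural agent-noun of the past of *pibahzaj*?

*pibahzaj* — final consonant /j/ (non-nasal) → -ep → *pibahzajep*.
Since the final sound of the past-tense form *pibahzajep* is /p/ (a voiceless consonant), it takes -ojo, giving *pibahzajepojo*.
Since the last vowel of the agentive form *pibahzajepojo* is /o/ (a rounded vowel), it takes -up, giving *pibahzajepojoup*.

pibahzajepojoup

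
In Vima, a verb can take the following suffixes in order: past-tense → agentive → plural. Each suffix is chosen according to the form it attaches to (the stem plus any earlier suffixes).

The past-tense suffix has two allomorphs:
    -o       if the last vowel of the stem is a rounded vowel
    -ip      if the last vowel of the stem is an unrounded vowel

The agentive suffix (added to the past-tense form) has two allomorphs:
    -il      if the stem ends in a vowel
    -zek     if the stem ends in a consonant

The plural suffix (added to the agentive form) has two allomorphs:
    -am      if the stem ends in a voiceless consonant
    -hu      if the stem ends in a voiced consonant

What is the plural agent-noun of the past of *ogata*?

ogataipzekam

Since the last vowel of *ogata* is /a/ (an unrounded vowel), it takes -ip, giving *ogataip*.
The past-tense form *ogataip*: final sound = /p/, a consonant → -zek → *ogataipzek*.
The agentive form *ogataipzek* — final consonant /k/ (voiceless) → -am → *ogataipzekam*.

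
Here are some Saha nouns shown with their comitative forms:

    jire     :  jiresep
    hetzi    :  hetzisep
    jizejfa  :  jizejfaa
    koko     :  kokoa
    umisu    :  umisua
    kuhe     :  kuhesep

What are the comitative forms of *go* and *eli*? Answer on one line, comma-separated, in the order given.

goa, elisep

The suffix is conditioned by the last vowel: -sep when the last vowel of the stem is a front vowel (*jire*, *hetzi*, *kuhe*); -a when the last vowel of the stem is a back vowel (*jizejfa*, *koko*, *umisu*).
The last vowel of *go* is /o/, which is a back vowel, so the suffix is -a, giving *goa*.
Since the last vowel of *eli* is /i/ (a front vowel), it takes -sep, giving *elisep*.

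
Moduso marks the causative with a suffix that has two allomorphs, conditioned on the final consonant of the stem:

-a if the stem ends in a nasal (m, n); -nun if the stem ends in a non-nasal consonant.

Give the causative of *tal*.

talnun

The final consonant of *tal* is /l/, which is non-nasal, so the suffix is -nun, giving *talnun*.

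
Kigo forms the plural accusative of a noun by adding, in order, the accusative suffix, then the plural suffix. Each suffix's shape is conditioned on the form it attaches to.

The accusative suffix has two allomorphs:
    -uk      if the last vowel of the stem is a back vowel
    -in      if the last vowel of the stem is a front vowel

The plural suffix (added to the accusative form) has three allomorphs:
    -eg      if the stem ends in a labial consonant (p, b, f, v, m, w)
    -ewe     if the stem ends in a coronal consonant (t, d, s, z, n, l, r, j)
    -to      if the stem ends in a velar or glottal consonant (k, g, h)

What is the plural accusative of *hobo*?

*hobo* — last vowel /o/ (a back vowel) → -uk → *hobouk*.
The accusative form *hobouk* — final consonant /k/ (velar/glottal) → -to → *hoboukto*.

hoboukto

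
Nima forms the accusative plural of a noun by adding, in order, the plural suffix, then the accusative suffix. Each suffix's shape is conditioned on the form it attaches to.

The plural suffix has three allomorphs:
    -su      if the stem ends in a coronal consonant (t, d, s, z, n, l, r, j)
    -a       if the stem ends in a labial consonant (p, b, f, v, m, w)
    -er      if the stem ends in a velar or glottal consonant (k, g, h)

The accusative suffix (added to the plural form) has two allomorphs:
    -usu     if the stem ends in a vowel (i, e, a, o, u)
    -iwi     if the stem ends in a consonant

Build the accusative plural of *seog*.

*seog*: final consonant = /g/, velar/glottal → -er → *seoger*.
Since the final sound of the plural form *seoger* is /r/ (a consonant), it takes -iwi, giving *seogeriwi*.

seogeriwi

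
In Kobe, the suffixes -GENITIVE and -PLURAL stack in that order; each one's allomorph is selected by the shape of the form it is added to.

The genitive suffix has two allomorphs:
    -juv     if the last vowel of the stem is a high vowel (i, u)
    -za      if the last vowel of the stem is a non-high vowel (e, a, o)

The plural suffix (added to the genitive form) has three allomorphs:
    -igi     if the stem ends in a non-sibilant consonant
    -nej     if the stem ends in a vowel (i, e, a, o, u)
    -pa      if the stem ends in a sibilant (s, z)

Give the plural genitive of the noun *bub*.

bubjuvigi

The last vowel of *bub* is /u/, which is a high vowel, so the genitive suffix is -juv, giving *bubjuv*.
Since the final sound of the genitive form *bubjuv* is /v/ (a non-sibilant consonant), it takes -igi, giving *bubjuvigi*.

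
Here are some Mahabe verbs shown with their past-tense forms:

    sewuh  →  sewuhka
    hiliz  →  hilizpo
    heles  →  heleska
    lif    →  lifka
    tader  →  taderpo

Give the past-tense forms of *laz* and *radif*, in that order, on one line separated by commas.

The suffix is conditioned by the final consonant: -ka when the stem ends in a voiceless consonant (*sewuh*, *heles*, *lif*); -po when the stem ends in a voiced consonant (*hiliz*, *tader*).
Since the final consonant of *laz* is /z/ (voiced), it takes -po, giving *lazpo*.
The final consonant of *radif* is /f/, which is voiceless, so the suffix is -ka, giving *radifka*.

lazpo, radifka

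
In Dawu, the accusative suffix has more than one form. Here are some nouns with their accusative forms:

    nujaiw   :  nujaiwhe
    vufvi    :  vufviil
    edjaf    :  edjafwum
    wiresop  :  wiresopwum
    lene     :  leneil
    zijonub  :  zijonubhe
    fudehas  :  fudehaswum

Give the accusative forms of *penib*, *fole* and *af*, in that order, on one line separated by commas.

penibhe, foleil, afwum

The pattern is voicing of the final sound: -wum when the stem ends in a voiceless consonant (*edjaf*, *wiresop*, *fudehas*); -he when the stem ends in a voiced consonant (*nujaiw*, *zijonub*); -il when the stem ends in a vowel (*vufvi*, *lene*).
*penib* — final sound /b/ (a voiced consonant) → -he → *penibhe*.
The final sound of *fole* is /e/, which is a vowel, so the suffix is -il, giving *foleil*.
*af* — final sound /f/ (a voiceless consonant) → -wum → *afwum*.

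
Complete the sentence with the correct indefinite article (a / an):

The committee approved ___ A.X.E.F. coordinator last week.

an

The indefinite article is chosen by the initial *sound* of the following word, not its spelling.
The initialism *A.X.E.F.* is read letter by letter; the first letter, A, is pronounced /eɪ/, which begins with a vowel sound.
So the article is *an*: The committee approved an A.X.E.F. coordinator last week.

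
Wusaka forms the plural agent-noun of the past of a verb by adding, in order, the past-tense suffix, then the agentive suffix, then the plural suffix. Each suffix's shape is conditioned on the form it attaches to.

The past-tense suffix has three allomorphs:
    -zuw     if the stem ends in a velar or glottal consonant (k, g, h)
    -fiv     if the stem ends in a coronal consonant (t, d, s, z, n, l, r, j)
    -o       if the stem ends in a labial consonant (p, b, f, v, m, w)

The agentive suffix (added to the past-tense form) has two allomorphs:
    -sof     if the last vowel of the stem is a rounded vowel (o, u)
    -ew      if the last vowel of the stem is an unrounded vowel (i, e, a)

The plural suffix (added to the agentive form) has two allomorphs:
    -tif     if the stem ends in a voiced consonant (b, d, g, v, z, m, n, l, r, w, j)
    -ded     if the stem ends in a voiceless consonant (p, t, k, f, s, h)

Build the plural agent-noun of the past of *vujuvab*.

The final consonant of *vujuvab* is /b/, which is labial, so the past-tense suffix is -o, giving *vujuvabo*.
The past-tense form *vujuvabo* — last vowel /o/ (a rounded vowel) → -sof → *vujuvabosof*.
The final consonant of the agentive form *vujuvabosof* is /f/, which is voiceless, so the plural suffix is -ded, giving *vujuvabosofded*.

vujuvabosofded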